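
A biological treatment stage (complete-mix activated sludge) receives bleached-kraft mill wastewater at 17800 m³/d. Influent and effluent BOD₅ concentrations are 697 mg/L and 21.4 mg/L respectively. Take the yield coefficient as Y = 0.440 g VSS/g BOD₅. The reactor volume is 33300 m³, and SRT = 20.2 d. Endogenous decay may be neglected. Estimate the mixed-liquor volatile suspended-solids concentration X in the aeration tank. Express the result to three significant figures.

X = Y·Q·ΔS·θ_c / V = 0.440 × 17800 × (697 − 21.4) × 20.2 / 33300 = 3210 mg/L.

X ≈ 3210 mg/L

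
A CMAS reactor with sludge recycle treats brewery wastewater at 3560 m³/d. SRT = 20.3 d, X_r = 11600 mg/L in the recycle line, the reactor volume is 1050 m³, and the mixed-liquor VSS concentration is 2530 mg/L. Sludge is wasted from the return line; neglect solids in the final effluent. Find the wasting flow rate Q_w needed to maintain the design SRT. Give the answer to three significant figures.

Wasting from the return line (neglecting effluent solids): Q_w = V·X / (θ_c·X_r) = 1050 × 2530 / (20.3 × 11600) = 11.28 m³/d.

Q_w ≈ 11.3 m³/d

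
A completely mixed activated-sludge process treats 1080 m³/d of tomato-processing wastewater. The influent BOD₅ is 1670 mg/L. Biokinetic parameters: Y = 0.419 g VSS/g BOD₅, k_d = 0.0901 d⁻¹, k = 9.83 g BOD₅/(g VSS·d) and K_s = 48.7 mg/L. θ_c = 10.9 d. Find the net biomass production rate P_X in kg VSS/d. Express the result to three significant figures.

P_X ≈ 381 kg VSS/d

For a completely mixed reactor with recycle the Lawrence–McCarty relation gives S = K_s·(1 + k_d·θ_c) / [θ_c·(Y·k − k_d) − 1] = 48.7 × (1 + 0.0901 × 10.9) / [10.9 × (0.419 × 9.83 − 0.0901) − 1] = 96.53 / 42.91 = 2.249 mg/L.
Y_obs = Y / (1 + k_d θ_c) = 0.419 / (1 + 0.0901 × 10.9) = 0.419 / 1.982 = 0.2114.
Q·(S₀ − S) = 1080 × (1670 − 2.25) × 10⁻³ = 1801 kg/d removed.
P_X = Y_obs · Q(S₀ − S) = 0.2114 × 1801 = 380.8 kg VSS/d.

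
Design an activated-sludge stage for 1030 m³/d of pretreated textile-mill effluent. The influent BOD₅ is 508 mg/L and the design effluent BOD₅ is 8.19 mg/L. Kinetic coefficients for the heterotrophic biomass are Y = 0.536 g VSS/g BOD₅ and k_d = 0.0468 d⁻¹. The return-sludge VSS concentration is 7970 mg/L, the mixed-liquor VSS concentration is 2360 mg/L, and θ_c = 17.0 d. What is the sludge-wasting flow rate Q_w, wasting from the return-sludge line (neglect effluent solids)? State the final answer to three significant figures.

Q_w ≈ 19.3 m³/d

Steady-state biomass mass balance: V·X·(1 + k_d·θ_c) = Y·Q·(S₀ − S)·θ_c, so V = 0.536 × 1030 × (508 − 8.19) × 17.0 / [2360 × (1 + 0.0468 × 17.0)] = 4.69×10^6 / 4238 = 1107 m³.
Wasting from the return line (neglecting effluent solids): Q_w = V·X / (θ_c·X_r) = 1107 × 2360 / (17.0 × 7970) = 19.28 m³/d.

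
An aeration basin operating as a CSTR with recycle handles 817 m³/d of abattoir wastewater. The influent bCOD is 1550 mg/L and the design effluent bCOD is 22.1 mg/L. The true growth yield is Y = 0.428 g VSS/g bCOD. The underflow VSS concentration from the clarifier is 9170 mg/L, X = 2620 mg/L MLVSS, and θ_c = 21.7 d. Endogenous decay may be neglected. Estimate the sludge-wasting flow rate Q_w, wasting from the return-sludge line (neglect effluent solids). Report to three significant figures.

V·X = Y·Q·ΔS·θ_c gives V = 0.428 × 817 × (1550 − 22.1) × 21.7 / 2620 = 4425 m³.
θ_c = V·X/(Q_w·X_r) when wasting from the recycle, so Q_w = V·X/(θ_c·X_r) = 4425 × 2620 / (21.7 × 9170) = 58.26 m³/d.

Q_w ≈ 58.3 m³/d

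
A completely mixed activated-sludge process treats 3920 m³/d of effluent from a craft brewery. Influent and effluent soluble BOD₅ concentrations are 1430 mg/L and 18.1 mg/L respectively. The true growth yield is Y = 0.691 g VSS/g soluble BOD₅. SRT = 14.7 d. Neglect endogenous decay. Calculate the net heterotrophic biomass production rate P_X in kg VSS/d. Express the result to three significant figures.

P_X ≈ 3820 kg VSS/d

With endogenous decay neglected, the observed yield equals the true yield: Y_obs = Y = 0.691 g VSS/g soluble BOD₅.
Substrate removed = Q·(S₀ − S) = 3920 m³/d × (1430 − 18.1) g/m³ = 5.53×10^6 g/d = 5535 kg/d.
Net biomass production P_X = Y_obs × Q·(S₀ − S) = 0.6910 × 5535 = 3824 kg VSS/d.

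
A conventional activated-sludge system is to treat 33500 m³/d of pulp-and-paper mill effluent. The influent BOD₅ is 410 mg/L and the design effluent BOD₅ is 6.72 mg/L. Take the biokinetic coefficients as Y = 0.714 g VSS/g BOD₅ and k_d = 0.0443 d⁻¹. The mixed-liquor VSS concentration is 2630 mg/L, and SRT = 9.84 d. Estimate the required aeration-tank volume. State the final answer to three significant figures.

V ≈ 25100 m³

Steady-state biomass mass balance: V·X·(1 + k_d·θ_c) = Y·Q·(S₀ − S)·θ_c, so V = 0.714 × 33500 × (410 − 6.72) × 9.84 / [2630 × (1 + 0.0443 × 9.84)] = 9.49×10^7 / 3776 = 25134 m³.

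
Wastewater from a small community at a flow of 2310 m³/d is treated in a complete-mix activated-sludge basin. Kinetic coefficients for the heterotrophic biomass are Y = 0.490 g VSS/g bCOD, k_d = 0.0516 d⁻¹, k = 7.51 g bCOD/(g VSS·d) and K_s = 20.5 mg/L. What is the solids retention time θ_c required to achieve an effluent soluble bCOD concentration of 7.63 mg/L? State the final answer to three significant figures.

From 1/θ_c = Y·k·S/(K_s + S) − k_d: Y·k·S/(K_s+S) = 0.490 × 7.51 × 7.63 / (20.5 + 7.63) = 0.9981 d⁻¹.
1/θ_c = 0.9981 − 0.0516 = 0.9465 d⁻¹, so θ_c = 1.056 d.

θ_c ≈ 1.06 d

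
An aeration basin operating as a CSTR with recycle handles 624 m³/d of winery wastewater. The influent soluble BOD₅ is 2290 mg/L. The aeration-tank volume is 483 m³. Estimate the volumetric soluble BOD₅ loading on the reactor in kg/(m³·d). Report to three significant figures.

L_v ≈ 2.96 kg soluble BOD₅/(m³·d)

L_v = Q S₀ / V = 624 × 2290 × 10⁻³ / 483.0 = 2.959 kg/(m³·d).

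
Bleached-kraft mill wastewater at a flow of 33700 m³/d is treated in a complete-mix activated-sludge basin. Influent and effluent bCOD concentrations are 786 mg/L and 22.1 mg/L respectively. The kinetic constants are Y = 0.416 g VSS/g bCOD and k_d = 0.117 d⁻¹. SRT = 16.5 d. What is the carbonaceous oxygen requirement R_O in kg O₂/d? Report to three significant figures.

R_O ≈ 20600 kg O₂/d

Correct the yield for decay: Y_obs = Y/(1 + k_d θ_c) = 0.416 / (1 + 0.117 × 16.5) = 0.416 / 2.931 = 0.1420.
ΔS = 786 − 22.1 = 763.9 mg/L, so the substrate removal rate is 33700 × 763.9/1000 = 25743 kg bCOD/d.
P_X = Y_obs·Q·(S₀ − S) = 0.1420 × 25743 = 3654 kg VSS/d.
R_O = Q·(S₀ − S) − 1.42·P_X = 25743 − 1.42 × 3654 = 20554 kg O₂/d.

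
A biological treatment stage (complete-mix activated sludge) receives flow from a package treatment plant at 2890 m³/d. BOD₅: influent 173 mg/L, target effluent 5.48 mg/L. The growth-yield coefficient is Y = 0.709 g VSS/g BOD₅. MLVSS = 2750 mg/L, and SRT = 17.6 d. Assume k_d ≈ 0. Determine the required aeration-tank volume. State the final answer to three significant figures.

Biomass mass balance (decay neglected): V·X = Y·Q·(S₀ − S)·θ_c, so V = 0.709 × 2890 × (173 − 5.48) × 17.6 / 2750 = 2197 m³.

V ≈ 2200 m³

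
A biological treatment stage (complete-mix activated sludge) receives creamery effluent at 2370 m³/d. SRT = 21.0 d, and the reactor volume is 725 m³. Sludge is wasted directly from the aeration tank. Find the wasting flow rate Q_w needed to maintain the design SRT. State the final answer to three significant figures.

With mixed-liquor wasting, θ_c = V/Q_w, so Q_w = V/θ_c = 725.0/21.0 = 34.52 m³/d.

Q_w ≈ 34.5 m³/d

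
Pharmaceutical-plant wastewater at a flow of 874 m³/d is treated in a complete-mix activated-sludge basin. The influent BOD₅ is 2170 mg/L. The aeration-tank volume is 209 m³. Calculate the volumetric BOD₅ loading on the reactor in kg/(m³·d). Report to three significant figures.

L_v = Q S₀ / V = 874 × 2170 × 10⁻³ / 209.0 = 9.075 kg/(m³·d).

L_v ≈ 9.07 kg BOD₅/(m³·d)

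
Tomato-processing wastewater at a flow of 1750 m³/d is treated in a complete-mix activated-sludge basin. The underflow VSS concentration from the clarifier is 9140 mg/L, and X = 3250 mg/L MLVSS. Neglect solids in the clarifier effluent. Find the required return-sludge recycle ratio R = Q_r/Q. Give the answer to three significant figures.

Solids balance on the clarifier gives (1+R)X = R·X_r, so R = X/(X_r − X) = 3250 / (9140 − 3250) = 0.5518.

R ≈ 0.552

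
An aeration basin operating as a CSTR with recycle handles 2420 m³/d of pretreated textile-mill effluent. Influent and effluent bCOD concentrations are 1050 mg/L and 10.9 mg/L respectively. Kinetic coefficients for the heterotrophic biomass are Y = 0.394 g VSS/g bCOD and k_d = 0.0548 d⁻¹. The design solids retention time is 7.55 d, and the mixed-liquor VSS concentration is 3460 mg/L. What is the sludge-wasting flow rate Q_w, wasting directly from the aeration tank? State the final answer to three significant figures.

Steady-state biomass mass balance: V·X·(1 + k_d·θ_c) = Y·Q·(S₀ − S)·θ_c, so V = 0.394 × 2420 × (1050 − 10.9) × 7.55 / [3460 × (1 + 0.0548 × 7.55)] = 7.48×10^6 / 4892 = 1529 m³.
For wasting at MLVSS concentration, Q_w = V/θ_c = 1529/7.55 = 202.5 m³/d.

Q_w ≈ 203 m³/d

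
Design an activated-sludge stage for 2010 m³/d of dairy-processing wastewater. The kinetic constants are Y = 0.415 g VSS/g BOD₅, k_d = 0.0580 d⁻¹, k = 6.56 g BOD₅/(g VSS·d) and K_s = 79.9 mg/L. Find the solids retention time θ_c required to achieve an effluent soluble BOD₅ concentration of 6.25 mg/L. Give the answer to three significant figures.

From 1/θ_c = Y·k·S/(K_s + S) − k_d: Y·k·S/(K_s+S) = 0.415 × 6.56 × 6.25 / (79.9 + 6.25) = 0.1975 d⁻¹.
1/θ_c = 0.1975 − 0.0580 = 0.1395 d⁻¹, so θ_c = 7.168 d.

θ_c ≈ 7.17 d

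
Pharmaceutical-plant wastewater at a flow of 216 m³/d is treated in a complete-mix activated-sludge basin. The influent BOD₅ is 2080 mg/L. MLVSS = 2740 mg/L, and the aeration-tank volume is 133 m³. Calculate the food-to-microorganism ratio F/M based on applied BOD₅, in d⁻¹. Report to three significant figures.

F/M ≈ 1.23 d⁻¹

Food-to-microorganism ratio F/M = Q S₀ / (V X) = 216 × 2080 / (133.0 × 2740) = 1.233 d⁻¹.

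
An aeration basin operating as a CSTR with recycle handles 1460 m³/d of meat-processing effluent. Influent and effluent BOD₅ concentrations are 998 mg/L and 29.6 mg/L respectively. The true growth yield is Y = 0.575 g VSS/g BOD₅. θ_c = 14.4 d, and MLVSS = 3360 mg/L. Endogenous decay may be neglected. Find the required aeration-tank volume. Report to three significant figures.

With k_d = 0 the design equation reduces to V = Y Q (S₀−S) θ_c / X = 0.575 × 1460 × (998 − 29.6) × 14.4 / 3360 = 3484 m³.

V ≈ 3480 m³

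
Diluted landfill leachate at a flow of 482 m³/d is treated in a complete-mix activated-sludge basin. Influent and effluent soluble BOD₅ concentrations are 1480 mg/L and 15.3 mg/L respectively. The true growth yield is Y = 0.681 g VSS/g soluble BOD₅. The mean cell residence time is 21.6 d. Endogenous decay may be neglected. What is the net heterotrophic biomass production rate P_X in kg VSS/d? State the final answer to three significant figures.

P_X ≈ 481 kg VSS/d

No decay correction is needed, so Y_obs = Y = 0.681.
ΔS = 1480 − 15.3 = 1465 mg/L, so the substrate removal rate is 482 × 1465/1000 = 706.0 kg soluble BOD₅/d.
Biomass produced: P_X = Y_obs·Q·ΔS = 0.6810 × 706.0 ≈ 480.8 kg VSS/d.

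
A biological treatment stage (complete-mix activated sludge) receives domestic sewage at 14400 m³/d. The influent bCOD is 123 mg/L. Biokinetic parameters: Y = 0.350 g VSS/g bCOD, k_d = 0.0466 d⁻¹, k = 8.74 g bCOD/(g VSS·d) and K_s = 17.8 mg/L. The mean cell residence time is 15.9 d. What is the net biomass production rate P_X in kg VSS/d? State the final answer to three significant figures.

For a completely mixed reactor with recycle the Lawrence–McCarty relation gives S = K_s·(1 + k_d·θ_c) / [θ_c·(Y·k − k_d) − 1] = 17.8 × (1 + 0.0466 × 15.9) / [15.9 × (0.350 × 8.74 − 0.0466) − 1] = 30.99 / 46.90 = 0.6608 mg/L.
Correct the yield for decay: Y_obs = Y/(1 + k_d θ_c) = 0.350 / (1 + 0.0466 × 15.9) = 0.350 / 1.741 = 0.2010.
ΔS = 123 − 0.661 = 122.3 mg/L, so the substrate removal rate is 14400 × 122.3/1000 = 1762 kg bCOD/d.
Net biomass production P_X = Y_obs × Q·(S₀ − S) = 0.2010 × 1762 = 354.2 kg VSS/d.

P_X ≈ 354 kg VSS/d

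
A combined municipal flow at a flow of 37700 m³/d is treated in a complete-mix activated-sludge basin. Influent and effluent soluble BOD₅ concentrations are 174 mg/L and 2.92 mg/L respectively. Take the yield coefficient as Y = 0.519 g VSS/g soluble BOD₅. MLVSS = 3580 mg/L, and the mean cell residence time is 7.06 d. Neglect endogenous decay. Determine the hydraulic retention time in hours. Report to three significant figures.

V·X = Y·Q·ΔS·θ_c gives V = 0.519 × 37700 × (174 − 2.92) × 7.06 / 3580 = 6601 m³.
τ = V/Q = 6601/37700 = 0.1751 d, or 4.202 h.

τ ≈ 4.20 h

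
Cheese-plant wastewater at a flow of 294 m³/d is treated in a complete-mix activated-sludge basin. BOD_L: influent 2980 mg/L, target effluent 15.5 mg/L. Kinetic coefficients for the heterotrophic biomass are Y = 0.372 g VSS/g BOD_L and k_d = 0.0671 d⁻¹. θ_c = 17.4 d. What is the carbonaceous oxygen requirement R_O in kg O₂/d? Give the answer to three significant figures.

The observed yield is Y_obs = Y/(1 + k_d·θ_c) = 0.372 / (1 + 0.0671 × 17.4) = 0.372 / 2.168 = 0.1716 g VSS per g BOD_L removed.
Q·(S₀ − S) = 294 × (2980 − 15.5) × 10⁻³ = 871.6 kg/d removed.
P_X = Y_obs·Q·(S₀ − S) = 0.1716 × 871.6 = 149.6 kg VSS/d.
R_O = Q·(S₀ − S) − 1.42·P_X = 871.6 − 1.42 × 149.6 = 659.2 kg O₂/d.

R_O ≈ 659 kg O₂/d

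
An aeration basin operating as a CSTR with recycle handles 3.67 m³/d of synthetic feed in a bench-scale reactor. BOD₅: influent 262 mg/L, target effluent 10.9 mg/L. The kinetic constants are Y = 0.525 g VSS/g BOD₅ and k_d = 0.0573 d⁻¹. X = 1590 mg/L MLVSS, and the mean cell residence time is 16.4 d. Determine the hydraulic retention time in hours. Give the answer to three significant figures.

τ ≈ 16.8 h

Rearranging the biomass balance for a CMAS with decay, V = Y·Q·ΔS·θ_c / [X·(1+k_d θ_c)] = 0.525 × 3.67 × (262 − 10.9) × 16.4 / [1590 × (1 + 0.0573 × 16.4)] = 7.93×10^3 / 3084 = 2.573 m³.
Hydraulic retention time τ = V/Q = 2.573 / 3.67 = 0.7010 d = 16.82 h.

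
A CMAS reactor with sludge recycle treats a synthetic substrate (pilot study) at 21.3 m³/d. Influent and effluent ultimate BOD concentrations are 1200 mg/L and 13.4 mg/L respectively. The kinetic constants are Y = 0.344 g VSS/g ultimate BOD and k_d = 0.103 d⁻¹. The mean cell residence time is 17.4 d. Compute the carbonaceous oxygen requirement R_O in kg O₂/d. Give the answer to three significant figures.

Correct the yield for decay: Y_obs = Y/(1 + k_d θ_c) = 0.344 / (1 + 0.103 × 17.4) = 0.344 / 2.792 = 0.1232.
Substrate removed = Q·(S₀ − S) = 21.3 m³/d × (1200 − 13.4) g/m³ = 2.53×10^4 g/d = 25.27 kg/d.
P_X = Y_obs·Q·(S₀ − S) = 0.1232 × 25.27 = 3.114 kg VSS/d.
R_O = Q·ΔS − 1.42 P_X = 25.27 − 4.422 = 20.85 kg O₂/d.

R_O ≈ 20.9 kg O₂/d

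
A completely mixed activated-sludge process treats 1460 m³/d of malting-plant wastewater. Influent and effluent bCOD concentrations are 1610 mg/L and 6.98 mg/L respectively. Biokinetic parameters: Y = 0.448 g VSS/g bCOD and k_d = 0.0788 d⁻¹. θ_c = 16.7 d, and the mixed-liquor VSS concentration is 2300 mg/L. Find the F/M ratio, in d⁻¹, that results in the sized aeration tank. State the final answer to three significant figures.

F/M ≈ 0.311 d⁻¹

From the SRT design equation V = Y Q (S₀−S) θ_c / [X (1 + k_d θ_c)] = 0.448 × 1460 × (1610 − 6.98) × 16.7 / [2300 × (1 + 0.0788 × 16.7)] = 1.75×10^7 / 5327 = 3287 m³.
F/M = Q·S₀ / (V·X) = 1460 × 1610 / (3287 × 2300) = 0.3109 g bCOD·(g VSS·d)⁻¹.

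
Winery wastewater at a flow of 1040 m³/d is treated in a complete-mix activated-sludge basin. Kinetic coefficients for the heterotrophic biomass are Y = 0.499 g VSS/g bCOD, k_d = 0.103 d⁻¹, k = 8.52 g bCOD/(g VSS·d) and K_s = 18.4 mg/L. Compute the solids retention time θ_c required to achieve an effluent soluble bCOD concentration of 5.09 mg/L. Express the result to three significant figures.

θ_c ≈ 1.22 d

From 1/θ_c = Y·k·S/(K_s + S) − k_d: Y·k·S/(K_s+S) = 0.499 × 8.52 × 5.09 / (18.4 + 5.09) = 0.9212 d⁻¹.
θ_c = 1/(μ − k_d) = 1/(0.9212 − 0.103) = 1/0.8182 = 1.222 d.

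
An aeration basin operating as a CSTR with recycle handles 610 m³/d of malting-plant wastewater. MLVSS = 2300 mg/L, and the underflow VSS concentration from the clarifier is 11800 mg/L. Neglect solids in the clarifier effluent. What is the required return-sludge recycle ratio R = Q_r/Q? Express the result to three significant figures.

R = Q_r/Q = X/(X_r − X) = 2300 / (11800 − 2300) = 0.2421.

R ≈ 0.242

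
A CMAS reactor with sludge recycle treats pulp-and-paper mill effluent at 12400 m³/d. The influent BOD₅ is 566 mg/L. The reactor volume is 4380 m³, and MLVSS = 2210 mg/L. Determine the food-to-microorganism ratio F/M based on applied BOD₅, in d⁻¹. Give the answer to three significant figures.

F/M ≈ 0.725 d⁻¹

F/M = Q·S₀ / (V·X) = 12400 × 566 / (4380 × 2210) = 0.7251 g BOD₅·(g VSS·d)⁻¹.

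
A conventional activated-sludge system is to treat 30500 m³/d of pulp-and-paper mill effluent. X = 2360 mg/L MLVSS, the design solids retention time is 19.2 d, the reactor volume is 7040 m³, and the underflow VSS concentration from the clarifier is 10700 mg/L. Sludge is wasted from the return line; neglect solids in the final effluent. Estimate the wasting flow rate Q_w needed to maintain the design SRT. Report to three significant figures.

Q_w ≈ 80.9 m³/d

Wasting from the return line (neglecting effluent solids): Q_w = V·X / (θ_c·X_r) = 7040 × 2360 / (19.2 × 10700) = 80.87 m³/d.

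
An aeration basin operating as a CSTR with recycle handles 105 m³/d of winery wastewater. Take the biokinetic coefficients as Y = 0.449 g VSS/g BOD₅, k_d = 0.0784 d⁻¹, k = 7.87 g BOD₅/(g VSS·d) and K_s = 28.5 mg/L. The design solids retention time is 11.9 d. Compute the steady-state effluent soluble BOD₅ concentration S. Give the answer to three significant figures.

S ≈ 1.37 mg/L

From the Monod/SRT balance for a CMAS, S = K_s·(1+k_d θ_c)/[θ_c·(Y k − k_d) − 1] = 28.5 × (1 + 0.0784 × 11.9) / [11.9 × (0.449 × 7.87 − 0.0784) − 1] = 55.09 / 40.12 = 1.373 mg/L.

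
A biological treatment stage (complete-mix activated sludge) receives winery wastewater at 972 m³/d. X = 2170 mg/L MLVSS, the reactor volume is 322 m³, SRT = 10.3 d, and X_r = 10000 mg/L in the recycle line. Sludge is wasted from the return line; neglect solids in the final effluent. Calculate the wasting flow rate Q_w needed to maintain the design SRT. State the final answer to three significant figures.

θ_c = V·X/(Q_w·X_r) when wasting from the recycle, so Q_w = V·X/(θ_c·X_r) = 322.0 × 2170 / (10.3 × 10000) = 6.784 m³/d.

Q_w ≈ 6.78 m³/d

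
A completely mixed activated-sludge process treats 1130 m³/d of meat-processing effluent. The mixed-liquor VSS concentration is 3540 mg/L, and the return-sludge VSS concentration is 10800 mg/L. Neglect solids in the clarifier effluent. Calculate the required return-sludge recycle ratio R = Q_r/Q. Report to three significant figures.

Mass balance around the secondary clarifier (neglecting effluent solids): R = X / (X_r − X) = 3540 / (10800 − 3540) = 0.4876.

R ≈ 0.488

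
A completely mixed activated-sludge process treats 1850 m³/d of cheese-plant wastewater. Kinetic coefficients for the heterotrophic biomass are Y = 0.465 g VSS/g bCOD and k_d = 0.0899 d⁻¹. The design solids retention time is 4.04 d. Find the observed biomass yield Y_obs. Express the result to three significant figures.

Y_obs ≈ 0.341 g VSS/g bCOD

Observed yield with endogenous decay: Y_obs = Y / (1 + k_d·θ_c) = 0.465 / (1 + 0.0899 × 4.04) = 0.465 / 1.363 = 0.3411 g VSS/g bCOD.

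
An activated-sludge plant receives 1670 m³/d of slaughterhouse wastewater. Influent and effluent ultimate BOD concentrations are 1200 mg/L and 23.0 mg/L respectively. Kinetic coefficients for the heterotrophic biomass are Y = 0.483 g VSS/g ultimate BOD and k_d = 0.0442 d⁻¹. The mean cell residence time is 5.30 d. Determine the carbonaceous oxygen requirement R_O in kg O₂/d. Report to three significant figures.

Y_obs = Y / (1 + k_d θ_c) = 0.483 / (1 + 0.0442 × 5.30) = 0.483 / 1.234 = 0.3913.
Mass of ultimate BOD removed per day: Q(S₀ − S) = 1670 × 1177 g/m³ = 1966 kg/d.
P_X = Y_obs·Q·(S₀ − S) = 0.3913 × 1966 = 769.2 kg VSS/d.
R_O = Q·ΔS − 1.42 P_X = 1966 − 1092 = 873.3 kg O₂/d.

R_O ≈ 873 kg O₂/d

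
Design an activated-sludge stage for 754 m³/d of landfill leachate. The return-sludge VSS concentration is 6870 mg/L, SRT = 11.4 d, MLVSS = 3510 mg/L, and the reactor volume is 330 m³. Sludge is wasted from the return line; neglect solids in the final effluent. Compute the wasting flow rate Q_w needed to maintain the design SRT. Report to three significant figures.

θ_c = V·X/(Q_w·X_r) when wasting from the recycle, so Q_w = V·X/(θ_c·X_r) = 330.0 × 3510 / (11.4 × 6870) = 14.79 m³/d.

Q_w ≈ 14.8 m³/d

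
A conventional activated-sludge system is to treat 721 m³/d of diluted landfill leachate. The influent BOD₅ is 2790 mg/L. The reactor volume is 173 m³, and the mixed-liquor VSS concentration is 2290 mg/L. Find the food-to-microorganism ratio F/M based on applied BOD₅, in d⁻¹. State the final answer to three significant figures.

F/M ≈ 5.08 d⁻¹

F/M = applied load / biomass = Q·S₀/(V·X) = 721 × 2790 / (173.0 × 2290) = 5.078 d⁻¹.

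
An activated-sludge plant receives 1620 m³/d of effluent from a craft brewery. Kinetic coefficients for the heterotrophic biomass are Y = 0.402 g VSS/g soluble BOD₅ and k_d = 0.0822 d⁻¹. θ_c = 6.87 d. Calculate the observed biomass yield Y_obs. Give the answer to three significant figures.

The observed yield is Y_obs = Y/(1 + k_d·θ_c) = 0.402 / (1 + 0.0822 × 6.87) = 0.402 / 1.565 = 0.2569 g VSS per g soluble BOD₅ removed.

Y_obs ≈ 0.257 g VSS/g soluble BOD₅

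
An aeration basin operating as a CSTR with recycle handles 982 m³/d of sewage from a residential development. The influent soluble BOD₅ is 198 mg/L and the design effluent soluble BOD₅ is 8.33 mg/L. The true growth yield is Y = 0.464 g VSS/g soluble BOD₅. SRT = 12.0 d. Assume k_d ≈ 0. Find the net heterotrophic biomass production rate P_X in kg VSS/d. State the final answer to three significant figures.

With endogenous decay neglected, the observed yield equals the true yield: Y_obs = Y = 0.464 g VSS/g soluble BOD₅.
Substrate removed = Q·(S₀ − S) = 982 m³/d × (198 − 8.33) g/m³ = 1.86×10^5 g/d = 186.3 kg/d.
Net biomass production P_X = Y_obs × Q·(S₀ − S) = 0.4640 × 186.3 = 86.42 kg VSS/d.

P_X ≈ 86.4 kg VSS/d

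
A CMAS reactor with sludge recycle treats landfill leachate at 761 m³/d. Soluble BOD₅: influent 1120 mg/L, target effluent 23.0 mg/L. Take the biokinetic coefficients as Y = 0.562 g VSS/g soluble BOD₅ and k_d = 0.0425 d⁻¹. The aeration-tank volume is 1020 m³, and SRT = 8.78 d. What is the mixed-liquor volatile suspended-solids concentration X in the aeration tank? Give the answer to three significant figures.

X ≈ 2940 mg/L

From V·X·(1 + k_d·θ_c) = Y·Q·(S₀ − S)·θ_c: X = 0.562 × 761 × (1120 − 23.0) × 8.78 / [1020 × (1 + 0.0425 × 8.78)] = 2941 mg/L.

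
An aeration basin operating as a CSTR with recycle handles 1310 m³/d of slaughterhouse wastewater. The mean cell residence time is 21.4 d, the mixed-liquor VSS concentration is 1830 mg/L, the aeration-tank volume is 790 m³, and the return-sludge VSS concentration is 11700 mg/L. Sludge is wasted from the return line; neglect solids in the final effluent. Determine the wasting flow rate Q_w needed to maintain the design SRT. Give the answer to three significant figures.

Q_w = (V·X)/(θ_c X_r) = 790.0 × 1830 / (21.4 × 11700) = 5.774 m³/d.

Q_w ≈ 5.77 m³/d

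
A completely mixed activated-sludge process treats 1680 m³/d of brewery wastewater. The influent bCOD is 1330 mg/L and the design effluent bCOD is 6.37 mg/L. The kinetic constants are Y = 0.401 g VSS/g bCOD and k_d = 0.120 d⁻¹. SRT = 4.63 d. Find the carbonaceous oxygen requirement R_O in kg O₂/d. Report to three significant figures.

R_O ≈ 1410 kg O₂/d

The observed yield is Y_obs = Y/(1 + k_d·θ_c) = 0.401 / (1 + 0.120 × 4.63) = 0.401 / 1.556 = 0.2578 g VSS per g bCOD removed.
Mass of bCOD removed per day: Q(S₀ − S) = 1680 × 1324 g/m³ = 2224 kg/d.
Net sludge production P_X = 0.2578 × 2224 = 573.2 kg VSS/d.
R_O = Q·ΔS − 1.42 P_X = 2224 − 814.0 = 1410 kg O₂/d.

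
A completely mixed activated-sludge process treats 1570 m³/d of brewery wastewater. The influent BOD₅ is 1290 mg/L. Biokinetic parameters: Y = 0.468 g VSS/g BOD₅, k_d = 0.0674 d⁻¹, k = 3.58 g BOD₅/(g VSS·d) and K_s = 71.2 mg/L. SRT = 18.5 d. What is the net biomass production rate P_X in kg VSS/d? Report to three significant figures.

P_X ≈ 420 kg VSS/d

From the Monod/SRT balance for a CMAS, S = K_s·(1+k_d θ_c)/[θ_c·(Y k − k_d) − 1] = 71.2 × (1 + 0.0674 × 18.5) / [18.5 × (0.468 × 3.58 − 0.0674) − 1] = 160.0 / 28.75 = 5.565 mg/L.
The observed yield is Y_obs = Y/(1 + k_d·θ_c) = 0.468 / (1 + 0.0674 × 18.5) = 0.468 / 2.247 = 0.2083 g VSS per g BOD₅ removed.
Substrate removed = Q·(S₀ − S) = 1570 m³/d × (1290 − 5.56) g/m³ = 2.02×10^6 g/d = 2017 kg/d.
Biomass produced: P_X = Y_obs·Q·ΔS = 0.2083 × 2017 ≈ 420.0 kg VSS/d.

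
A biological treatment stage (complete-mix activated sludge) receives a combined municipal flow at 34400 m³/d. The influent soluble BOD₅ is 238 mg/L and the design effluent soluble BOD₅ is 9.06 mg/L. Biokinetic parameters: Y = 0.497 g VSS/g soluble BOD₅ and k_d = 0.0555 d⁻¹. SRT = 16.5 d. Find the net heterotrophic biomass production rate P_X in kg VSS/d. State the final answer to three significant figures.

Y_obs = Y / (1 + k_d θ_c) = 0.497 / (1 + 0.0555 × 16.5) = 0.497 / 1.916 = 0.2594.
Substrate removed = Q·(S₀ − S) = 34400 m³/d × (238 − 9.06) g/m³ = 7.88×10^6 g/d = 7876 kg/d.
P_X = Y_obs · Q(S₀ − S) = 0.2594 × 7876 = 2043 kg VSS/d.

P_X ≈ 2040 kg VSS/d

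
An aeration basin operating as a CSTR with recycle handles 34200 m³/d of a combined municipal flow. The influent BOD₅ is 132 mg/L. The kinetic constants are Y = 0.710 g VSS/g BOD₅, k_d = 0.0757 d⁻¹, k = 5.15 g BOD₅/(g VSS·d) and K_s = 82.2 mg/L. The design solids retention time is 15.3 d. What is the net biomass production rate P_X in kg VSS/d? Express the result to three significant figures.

P_X ≈ 1450 kg VSS/d

From the Monod/SRT balance for a CMAS, S = K_s·(1+k_d θ_c)/[θ_c·(Y k − k_d) − 1] = 82.2 × (1 + 0.0757 × 15.3) / [15.3 × (0.710 × 5.15 − 0.0757) − 1] = 177.4 / 53.79 = 3.298 mg/L.
Observed yield with endogenous decay: Y_obs = Y / (1 + k_d·θ_c) = 0.710 / (1 + 0.0757 × 15.3) = 0.710 / 2.158 = 0.3290 g VSS/g BOD₅.
Mass of BOD₅ removed per day: Q(S₀ − S) = 34200 × 128.7 g/m³ = 4402 kg/d.
Biomass produced: P_X = Y_obs·Q·ΔS = 0.3290 × 4402 ≈ 1448 kg VSS/d.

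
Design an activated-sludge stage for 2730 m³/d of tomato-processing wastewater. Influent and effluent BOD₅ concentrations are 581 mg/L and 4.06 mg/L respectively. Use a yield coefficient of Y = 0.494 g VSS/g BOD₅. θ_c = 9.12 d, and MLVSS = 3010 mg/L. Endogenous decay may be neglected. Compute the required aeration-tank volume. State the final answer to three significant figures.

V ≈ 2360 m³

Biomass mass balance (decay neglected): V·X = Y·Q·(S₀ − S)·θ_c, so V = 0.494 × 2730 × (581 − 4.06) × 9.12 / 3010 = 2357 m³.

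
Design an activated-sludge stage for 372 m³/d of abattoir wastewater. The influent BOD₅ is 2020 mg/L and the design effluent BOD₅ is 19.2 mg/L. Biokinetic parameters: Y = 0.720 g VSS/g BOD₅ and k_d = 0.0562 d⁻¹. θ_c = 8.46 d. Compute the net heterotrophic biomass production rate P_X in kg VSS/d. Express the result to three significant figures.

P_X ≈ 363 kg VSS/d

Correct the yield for decay: Y_obs = Y/(1 + k_d θ_c) = 0.720 / (1 + 0.0562 × 8.46) = 0.720 / 1.475 = 0.4880.
ΔS = 2020 − 19.2 = 2001 mg/L, so the substrate removal rate is 372 × 2001/1000 = 744.3 kg BOD₅/d.
Net biomass production P_X = Y_obs × Q·(S₀ − S) = 0.4880 × 744.3 = 363.2 kg VSS/d.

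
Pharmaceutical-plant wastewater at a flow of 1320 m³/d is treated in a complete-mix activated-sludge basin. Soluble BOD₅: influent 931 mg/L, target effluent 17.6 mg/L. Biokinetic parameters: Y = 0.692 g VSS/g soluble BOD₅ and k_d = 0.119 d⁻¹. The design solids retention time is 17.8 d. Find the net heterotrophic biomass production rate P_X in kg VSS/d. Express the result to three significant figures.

P_X ≈ 268 kg VSS/d

Correct the yield for decay: Y_obs = Y/(1 + k_d θ_c) = 0.692 / (1 + 0.119 × 17.8) = 0.692 / 3.118 = 0.2219.
Substrate removed = Q·(S₀ − S) = 1320 m³/d × (931 − 17.6) g/m³ = 1.21×10^6 g/d = 1206 kg/d.
P_X = Y_obs · Q(S₀ − S) = 0.2219 × 1206 = 267.6 kg VSS/d.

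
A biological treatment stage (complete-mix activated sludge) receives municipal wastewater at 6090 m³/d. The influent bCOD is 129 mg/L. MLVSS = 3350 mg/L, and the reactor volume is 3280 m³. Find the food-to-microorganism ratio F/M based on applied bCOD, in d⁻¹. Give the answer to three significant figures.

F/M ≈ 0.0715 d⁻¹

F/M = Q·S₀ / (V·X) = 6090 × 129 / (3280 × 3350) = 0.07150 g bCOD·(g VSS·d)⁻¹.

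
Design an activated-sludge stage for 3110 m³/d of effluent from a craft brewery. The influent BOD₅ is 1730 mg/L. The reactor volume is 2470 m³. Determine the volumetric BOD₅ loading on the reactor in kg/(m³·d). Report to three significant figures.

L_v ≈ 2.18 kg BOD₅/(m³·d)

Volumetric loading L_v = Q·S₀ / V = 3110 × 1730 g/m³ / 2470 m³ = 2178 g/(m³·d) = 2.178 kg BOD₅/(m³·d).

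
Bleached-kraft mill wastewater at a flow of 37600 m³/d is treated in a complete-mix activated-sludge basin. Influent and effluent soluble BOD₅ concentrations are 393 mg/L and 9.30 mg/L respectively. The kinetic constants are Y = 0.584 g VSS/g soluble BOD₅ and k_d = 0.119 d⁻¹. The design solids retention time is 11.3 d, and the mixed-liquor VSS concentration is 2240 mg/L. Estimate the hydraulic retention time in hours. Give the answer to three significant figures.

τ ≈ 11.6 h

From the SRT design equation V = Y Q (S₀−S) θ_c / [X (1 + k_d θ_c)] = 0.584 × 37600 × (393 − 9.30) × 11.3 / [2240 × (1 + 0.119 × 11.3)] = 9.52×10^7 / 5252 = 18127 m³.
HRT = V/Q = 18127 m³ / 37600 m³·d⁻¹ = 0.4821 d × 24 = 11.57 h.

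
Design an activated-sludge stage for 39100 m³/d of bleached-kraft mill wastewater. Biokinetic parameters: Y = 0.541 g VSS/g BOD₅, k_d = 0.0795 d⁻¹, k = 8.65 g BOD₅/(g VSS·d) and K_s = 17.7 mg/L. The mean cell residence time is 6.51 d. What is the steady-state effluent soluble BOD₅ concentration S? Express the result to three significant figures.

S ≈ 0.928 mg/L

For a completely mixed reactor with recycle the Lawrence–McCarty relation gives S = K_s·(1 + k_d·θ_c) / [θ_c·(Y·k − k_d) − 1] = 17.7 × (1 + 0.0795 × 6.51) / [6.51 × (0.541 × 8.65 − 0.0795) − 1] = 26.86 / 28.95 = 0.9279 mg/L.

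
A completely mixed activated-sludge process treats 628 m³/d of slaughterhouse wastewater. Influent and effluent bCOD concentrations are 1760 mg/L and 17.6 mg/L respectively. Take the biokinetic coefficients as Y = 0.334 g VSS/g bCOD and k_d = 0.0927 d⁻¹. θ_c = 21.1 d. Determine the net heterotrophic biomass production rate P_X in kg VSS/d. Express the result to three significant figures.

P_X ≈ 124 kg VSS/d

Observed yield with endogenous decay: Y_obs = Y / (1 + k_d·θ_c) = 0.334 / (1 + 0.0927 × 21.1) = 0.334 / 2.956 = 0.1130 g VSS/g bCOD.
ΔS = 1760 − 17.6 = 1742 mg/L, so the substrate removal rate is 628 × 1742/1000 = 1094 kg bCOD/d.
Net biomass production P_X = Y_obs × Q·(S₀ − S) = 0.1130 × 1094 = 123.6 kg VSS/d.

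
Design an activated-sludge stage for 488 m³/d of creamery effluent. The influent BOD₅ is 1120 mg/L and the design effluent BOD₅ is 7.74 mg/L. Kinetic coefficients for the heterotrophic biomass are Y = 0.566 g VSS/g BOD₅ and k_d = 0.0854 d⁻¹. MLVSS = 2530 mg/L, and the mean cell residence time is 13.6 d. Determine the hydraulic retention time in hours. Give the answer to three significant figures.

Rearranging the biomass balance for a CMAS with decay, V = Y·Q·ΔS·θ_c / [X·(1+k_d θ_c)] = 0.566 × 488 × (1120 − 7.74) × 13.6 / [2530 × (1 + 0.0854 × 13.6)] = 4.18×10^6 / 5468 = 764.0 m³.
τ = V/Q = 764.0/488 = 1.566 d, or 37.58 h.

τ ≈ 37.6 h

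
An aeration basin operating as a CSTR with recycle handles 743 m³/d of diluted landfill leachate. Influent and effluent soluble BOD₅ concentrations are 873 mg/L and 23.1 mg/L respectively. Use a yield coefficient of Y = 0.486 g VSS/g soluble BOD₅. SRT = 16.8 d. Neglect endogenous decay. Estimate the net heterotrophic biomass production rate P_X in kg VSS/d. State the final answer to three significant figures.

With endogenous decay neglected, the observed yield equals the true yield: Y_obs = Y = 0.486 g VSS/g soluble BOD₅.
Mass of soluble BOD₅ removed per day: Q(S₀ − S) = 743 × 849.9 g/m³ = 631.5 kg/d.
P_X = Y_obs · Q(S₀ − S) = 0.4860 × 631.5 = 306.9 kg VSS/d.

P_X ≈ 307 kg VSS/d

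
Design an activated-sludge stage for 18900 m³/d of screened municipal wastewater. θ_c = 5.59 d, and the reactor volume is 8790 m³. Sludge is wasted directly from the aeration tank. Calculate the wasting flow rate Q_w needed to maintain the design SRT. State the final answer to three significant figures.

With mixed-liquor wasting, θ_c = V/Q_w, so Q_w = V/θ_c = 8790/5.59 = 1572 m³/d.

Q_w ≈ 1570 m³/d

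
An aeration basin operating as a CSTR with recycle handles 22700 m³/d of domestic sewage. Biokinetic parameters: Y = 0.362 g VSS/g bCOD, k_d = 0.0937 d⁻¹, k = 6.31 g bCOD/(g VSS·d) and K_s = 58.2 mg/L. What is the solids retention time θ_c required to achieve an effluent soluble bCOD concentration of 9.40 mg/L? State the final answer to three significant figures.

At the target effluent, Y k S/(K_s+S) = 0.362×6.31×9.40/67.60 = 0.3176 d⁻¹.
θ_c = 1/(μ − k_d) = 1/(0.3176 − 0.0937) = 1/0.2239 = 4.466 d.

θ_c ≈ 4.47 d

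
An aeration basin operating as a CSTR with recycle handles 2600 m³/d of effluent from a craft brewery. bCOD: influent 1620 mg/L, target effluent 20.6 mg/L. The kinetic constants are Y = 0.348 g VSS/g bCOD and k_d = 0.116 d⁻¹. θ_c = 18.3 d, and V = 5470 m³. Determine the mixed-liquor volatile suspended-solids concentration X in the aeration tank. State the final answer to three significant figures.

X ≈ 1550 mg/L

X = Y·Q·ΔS·θ_c / [V·(1 + k_d θ_c)] = 0.348 × 2600 × (1620 − 20.6) × 18.3 / [5470 × (1 + 0.116 × 18.3)] = 1550 mg/L.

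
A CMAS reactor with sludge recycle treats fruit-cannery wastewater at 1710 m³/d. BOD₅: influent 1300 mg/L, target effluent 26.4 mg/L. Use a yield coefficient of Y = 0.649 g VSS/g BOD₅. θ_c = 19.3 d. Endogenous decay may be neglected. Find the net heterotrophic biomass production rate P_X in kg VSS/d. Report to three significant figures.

With endogenous decay neglected, the observed yield equals the true yield: Y_obs = Y = 0.649 g VSS/g BOD₅.
ΔS = 1300 − 26.4 = 1274 mg/L, so the substrate removal rate is 1710 × 1274/1000 = 2178 kg BOD₅/d.
So the net sludge growth is P_X = 0.6490 × 2178 = 1413 kg VSS/d.

P_X ≈ 1410 kg VSS/d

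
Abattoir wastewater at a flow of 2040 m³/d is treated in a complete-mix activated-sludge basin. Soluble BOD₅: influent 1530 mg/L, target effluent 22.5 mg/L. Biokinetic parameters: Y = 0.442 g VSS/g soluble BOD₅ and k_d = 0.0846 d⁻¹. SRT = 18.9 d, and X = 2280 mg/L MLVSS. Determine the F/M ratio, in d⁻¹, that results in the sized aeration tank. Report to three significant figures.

From the SRT design equation V = Y Q (S₀−S) θ_c / [X (1 + k_d θ_c)] = 0.442 × 2040 × (1530 − 22.5) × 18.9 / [2280 × (1 + 0.0846 × 18.9)] = 2.57×10^7 / 5926 = 4336 m³.
Food-to-microorganism ratio F/M = Q S₀ / (V X) = 2040 × 1530 / (4336 × 2280) = 0.3158 d⁻¹.

F/M ≈ 0.316 d⁻¹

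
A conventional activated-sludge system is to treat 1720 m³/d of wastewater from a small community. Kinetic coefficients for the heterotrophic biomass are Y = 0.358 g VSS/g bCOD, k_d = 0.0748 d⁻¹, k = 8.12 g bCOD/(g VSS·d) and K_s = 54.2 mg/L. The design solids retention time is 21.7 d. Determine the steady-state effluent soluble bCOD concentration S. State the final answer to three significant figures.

For a completely mixed reactor with recycle the Lawrence–McCarty relation gives S = K_s·(1 + k_d·θ_c) / [θ_c·(Y·k − k_d) − 1] = 54.2 × (1 + 0.0748 × 21.7) / [21.7 × (0.358 × 8.12 − 0.0748) − 1] = 142.2 / 60.46 = 2.352 mg/L.

S ≈ 2.35 mg/L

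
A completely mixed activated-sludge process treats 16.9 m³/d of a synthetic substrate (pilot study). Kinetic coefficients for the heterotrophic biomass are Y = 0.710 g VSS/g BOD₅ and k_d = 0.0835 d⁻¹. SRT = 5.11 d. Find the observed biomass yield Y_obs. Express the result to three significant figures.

Y_obs ≈ 0.498 g VSS/g BOD₅

The observed yield is Y_obs = Y/(1 + k_d·θ_c) = 0.710 / (1 + 0.0835 × 5.11) = 0.710 / 1.427 = 0.4977 g VSS per g BOD₅ removed.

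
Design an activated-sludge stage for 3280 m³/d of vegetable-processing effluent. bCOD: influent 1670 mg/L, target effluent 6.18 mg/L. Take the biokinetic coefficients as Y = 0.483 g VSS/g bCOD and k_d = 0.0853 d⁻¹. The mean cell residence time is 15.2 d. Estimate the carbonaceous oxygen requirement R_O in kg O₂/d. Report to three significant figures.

Correct the yield for decay: Y_obs = Y/(1 + k_d θ_c) = 0.483 / (1 + 0.0853 × 15.2) = 0.483 / 2.297 = 0.2103.
ΔS = 1670 − 6.18 = 1664 mg/L, so the substrate removal rate is 3280 × 1664/1000 = 5457 kg bCOD/d.
P_X = Y_obs·Q·(S₀ − S) = 0.2103 × 5457 = 1148 kg VSS/d.
Carbonaceous O₂ demand = substrate oxidised − cell-mass equivalent = 5457 − 1.42 × 1148 = 3828 kg O₂/d.

R_O ≈ 3830 kg O₂/d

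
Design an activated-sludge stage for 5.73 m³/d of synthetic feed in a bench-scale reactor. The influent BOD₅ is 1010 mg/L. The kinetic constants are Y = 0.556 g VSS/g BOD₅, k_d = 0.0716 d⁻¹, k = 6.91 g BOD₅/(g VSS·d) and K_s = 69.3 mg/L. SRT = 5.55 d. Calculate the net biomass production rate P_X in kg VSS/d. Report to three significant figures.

For a completely mixed reactor with recycle the Lawrence–McCarty relation gives S = K_s·(1 + k_d·θ_c) / [θ_c·(Y·k − k_d) − 1] = 69.3 × (1 + 0.0716 × 5.55) / [5.55 × (0.556 × 6.91 − 0.0716) − 1] = 96.84 / 19.93 = 4.860 mg/L.
Y_obs = Y / (1 + k_d θ_c) = 0.556 / (1 + 0.0716 × 5.55) = 0.556 / 1.397 = 0.3979.
ΔS = 1010 − 4.86 = 1005 mg/L, so the substrate removal rate is 5.73 × 1005/1000 = 5.759 kg BOD₅/d.
P_X = Y_obs · Q(S₀ − S) = 0.3979 × 5.759 = 2.292 kg VSS/d.

P_X ≈ 2.29 kg VSS/d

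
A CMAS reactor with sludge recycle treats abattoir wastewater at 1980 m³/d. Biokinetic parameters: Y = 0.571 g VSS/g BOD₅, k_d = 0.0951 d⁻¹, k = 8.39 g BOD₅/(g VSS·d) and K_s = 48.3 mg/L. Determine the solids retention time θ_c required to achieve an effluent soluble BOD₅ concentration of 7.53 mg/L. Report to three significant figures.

At the target effluent, Y k S/(K_s+S) = 0.571×8.39×7.53/55.83 = 0.6461 d⁻¹.
θ_c = 1/(μ − k_d) = 1/(0.6461 − 0.0951) = 1/0.5510 = 1.815 d.

θ_c ≈ 1.81 d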